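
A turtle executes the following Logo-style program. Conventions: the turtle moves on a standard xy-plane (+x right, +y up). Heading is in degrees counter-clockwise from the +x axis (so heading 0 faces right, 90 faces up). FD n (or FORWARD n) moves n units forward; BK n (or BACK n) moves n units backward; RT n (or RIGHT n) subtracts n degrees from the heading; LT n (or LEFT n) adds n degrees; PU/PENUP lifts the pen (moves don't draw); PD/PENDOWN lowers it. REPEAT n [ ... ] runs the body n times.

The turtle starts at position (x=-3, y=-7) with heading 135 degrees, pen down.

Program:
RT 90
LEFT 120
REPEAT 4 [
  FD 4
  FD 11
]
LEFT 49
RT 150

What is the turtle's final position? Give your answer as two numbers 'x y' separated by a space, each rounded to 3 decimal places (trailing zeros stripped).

Executing turtle program step by step:
Start: pos=(-3,-7), heading=135, pen down
RT 90: heading 135 -> 45
LT 120: heading 45 -> 165
REPEAT 4 [
  -- iteration 1/4 --
  FD 4: (-3,-7) -> (-6.864,-5.965) [heading=165, draw]
  FD 11: (-6.864,-5.965) -> (-17.489,-3.118) [heading=165, draw]
  -- iteration 2/4 --
  FD 4: (-17.489,-3.118) -> (-21.353,-2.082) [heading=165, draw]
  FD 11: (-21.353,-2.082) -> (-31.978,0.765) [heading=165, draw]
  -- iteration 3/4 --
  FD 4: (-31.978,0.765) -> (-35.841,1.8) [heading=165, draw]
  FD 11: (-35.841,1.8) -> (-46.467,4.647) [heading=165, draw]
  -- iteration 4/4 --
  FD 4: (-46.467,4.647) -> (-50.33,5.682) [heading=165, draw]
  FD 11: (-50.33,5.682) -> (-60.956,8.529) [heading=165, draw]
]
LT 49: heading 165 -> 214
RT 150: heading 214 -> 64
Final: pos=(-60.956,8.529), heading=64, 8 segment(s) drawn

Answer: -60.956 8.529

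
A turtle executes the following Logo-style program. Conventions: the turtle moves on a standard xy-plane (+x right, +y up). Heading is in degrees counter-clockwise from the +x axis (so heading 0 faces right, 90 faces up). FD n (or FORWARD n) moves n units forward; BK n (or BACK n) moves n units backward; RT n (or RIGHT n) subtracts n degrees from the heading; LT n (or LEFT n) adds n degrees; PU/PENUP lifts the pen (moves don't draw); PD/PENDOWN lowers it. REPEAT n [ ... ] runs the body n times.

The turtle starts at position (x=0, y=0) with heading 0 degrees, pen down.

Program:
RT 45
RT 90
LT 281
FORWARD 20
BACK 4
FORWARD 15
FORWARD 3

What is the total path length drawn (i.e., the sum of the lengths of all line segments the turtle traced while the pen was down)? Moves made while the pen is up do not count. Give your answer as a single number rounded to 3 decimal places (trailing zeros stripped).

Answer: 42

Derivation:
Executing turtle program step by step:
Start: pos=(0,0), heading=0, pen down
RT 45: heading 0 -> 315
RT 90: heading 315 -> 225
LT 281: heading 225 -> 146
FD 20: (0,0) -> (-16.581,11.184) [heading=146, draw]
BK 4: (-16.581,11.184) -> (-13.265,8.947) [heading=146, draw]
FD 15: (-13.265,8.947) -> (-25.7,17.335) [heading=146, draw]
FD 3: (-25.7,17.335) -> (-28.187,19.013) [heading=146, draw]
Final: pos=(-28.187,19.013), heading=146, 4 segment(s) drawn

Segment lengths:
  seg 1: (0,0) -> (-16.581,11.184), length = 20
  seg 2: (-16.581,11.184) -> (-13.265,8.947), length = 4
  seg 3: (-13.265,8.947) -> (-25.7,17.335), length = 15
  seg 4: (-25.7,17.335) -> (-28.187,19.013), length = 3
Total = 42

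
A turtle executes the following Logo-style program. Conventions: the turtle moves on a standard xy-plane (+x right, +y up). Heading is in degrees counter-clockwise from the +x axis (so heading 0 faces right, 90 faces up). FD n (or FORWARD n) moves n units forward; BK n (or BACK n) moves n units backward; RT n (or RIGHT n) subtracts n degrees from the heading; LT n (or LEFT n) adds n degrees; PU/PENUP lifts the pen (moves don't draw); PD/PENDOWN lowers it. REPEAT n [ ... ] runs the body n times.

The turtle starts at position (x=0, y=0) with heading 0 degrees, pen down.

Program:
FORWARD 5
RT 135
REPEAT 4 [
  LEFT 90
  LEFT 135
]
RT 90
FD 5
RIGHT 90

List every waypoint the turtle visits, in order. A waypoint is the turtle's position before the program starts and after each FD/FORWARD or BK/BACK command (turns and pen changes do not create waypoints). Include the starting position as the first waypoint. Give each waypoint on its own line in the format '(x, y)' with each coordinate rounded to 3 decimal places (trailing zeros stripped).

Answer: (0, 0)
(5, 0)
(8.536, -3.536)

Derivation:
Executing turtle program step by step:
Start: pos=(0,0), heading=0, pen down
FD 5: (0,0) -> (5,0) [heading=0, draw]
RT 135: heading 0 -> 225
REPEAT 4 [
  -- iteration 1/4 --
  LT 90: heading 225 -> 315
  LT 135: heading 315 -> 90
  -- iteration 2/4 --
  LT 90: heading 90 -> 180
  LT 135: heading 180 -> 315
  -- iteration 3/4 --
  LT 90: heading 315 -> 45
  LT 135: heading 45 -> 180
  -- iteration 4/4 --
  LT 90: heading 180 -> 270
  LT 135: heading 270 -> 45
]
RT 90: heading 45 -> 315
FD 5: (5,0) -> (8.536,-3.536) [heading=315, draw]
RT 90: heading 315 -> 225
Final: pos=(8.536,-3.536), heading=225, 2 segment(s) drawn
Waypoints (3 total):
(0, 0)
(5, 0)
(8.536, -3.536)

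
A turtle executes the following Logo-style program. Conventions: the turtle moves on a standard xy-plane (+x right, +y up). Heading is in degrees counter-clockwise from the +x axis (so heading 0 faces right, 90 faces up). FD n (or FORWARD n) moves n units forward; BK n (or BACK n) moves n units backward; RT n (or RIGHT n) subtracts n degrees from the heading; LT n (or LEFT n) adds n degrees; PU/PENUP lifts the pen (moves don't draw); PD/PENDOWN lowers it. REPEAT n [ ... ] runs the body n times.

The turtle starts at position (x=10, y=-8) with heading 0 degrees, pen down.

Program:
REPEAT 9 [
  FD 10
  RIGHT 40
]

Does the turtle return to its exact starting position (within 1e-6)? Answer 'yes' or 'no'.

Answer: yes

Derivation:
Executing turtle program step by step:
Start: pos=(10,-8), heading=0, pen down
REPEAT 9 [
  -- iteration 1/9 --
  FD 10: (10,-8) -> (20,-8) [heading=0, draw]
  RT 40: heading 0 -> 320
  -- iteration 2/9 --
  FD 10: (20,-8) -> (27.66,-14.428) [heading=320, draw]
  RT 40: heading 320 -> 280
  -- iteration 3/9 --
  FD 10: (27.66,-14.428) -> (29.397,-24.276) [heading=280, draw]
  RT 40: heading 280 -> 240
  -- iteration 4/9 --
  FD 10: (29.397,-24.276) -> (24.397,-32.936) [heading=240, draw]
  RT 40: heading 240 -> 200
  -- iteration 5/9 --
  FD 10: (24.397,-32.936) -> (15,-36.356) [heading=200, draw]
  RT 40: heading 200 -> 160
  -- iteration 6/9 --
  FD 10: (15,-36.356) -> (5.603,-32.936) [heading=160, draw]
  RT 40: heading 160 -> 120
  -- iteration 7/9 --
  FD 10: (5.603,-32.936) -> (0.603,-24.276) [heading=120, draw]
  RT 40: heading 120 -> 80
  -- iteration 8/9 --
  FD 10: (0.603,-24.276) -> (2.34,-14.428) [heading=80, draw]
  RT 40: heading 80 -> 40
  -- iteration 9/9 --
  FD 10: (2.34,-14.428) -> (10,-8) [heading=40, draw]
  RT 40: heading 40 -> 0
]
Final: pos=(10,-8), heading=0, 9 segment(s) drawn

Start position: (10, -8)
Final position: (10, -8)
Distance = 0; < 1e-6 -> CLOSED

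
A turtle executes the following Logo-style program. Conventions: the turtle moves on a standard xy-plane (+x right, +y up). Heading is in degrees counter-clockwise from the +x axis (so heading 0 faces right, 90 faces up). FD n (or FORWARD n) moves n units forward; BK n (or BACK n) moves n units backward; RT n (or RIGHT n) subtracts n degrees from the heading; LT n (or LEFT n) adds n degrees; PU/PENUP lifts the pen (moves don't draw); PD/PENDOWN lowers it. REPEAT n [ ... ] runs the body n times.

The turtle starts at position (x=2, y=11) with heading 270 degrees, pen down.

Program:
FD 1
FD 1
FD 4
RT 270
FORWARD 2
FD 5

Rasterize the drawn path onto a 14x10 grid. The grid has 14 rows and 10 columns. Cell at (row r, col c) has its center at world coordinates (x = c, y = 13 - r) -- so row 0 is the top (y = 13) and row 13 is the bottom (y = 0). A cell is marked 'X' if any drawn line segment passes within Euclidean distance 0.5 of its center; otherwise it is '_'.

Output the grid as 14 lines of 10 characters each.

Segment 0: (2,11) -> (2,10)
Segment 1: (2,10) -> (2,9)
Segment 2: (2,9) -> (2,5)
Segment 3: (2,5) -> (4,5)
Segment 4: (4,5) -> (9,5)

Answer: __________
__________
__X_______
__X_______
__X_______
__X_______
__X_______
__X_______
__XXXXXXXX
__________
__________
__________
__________
__________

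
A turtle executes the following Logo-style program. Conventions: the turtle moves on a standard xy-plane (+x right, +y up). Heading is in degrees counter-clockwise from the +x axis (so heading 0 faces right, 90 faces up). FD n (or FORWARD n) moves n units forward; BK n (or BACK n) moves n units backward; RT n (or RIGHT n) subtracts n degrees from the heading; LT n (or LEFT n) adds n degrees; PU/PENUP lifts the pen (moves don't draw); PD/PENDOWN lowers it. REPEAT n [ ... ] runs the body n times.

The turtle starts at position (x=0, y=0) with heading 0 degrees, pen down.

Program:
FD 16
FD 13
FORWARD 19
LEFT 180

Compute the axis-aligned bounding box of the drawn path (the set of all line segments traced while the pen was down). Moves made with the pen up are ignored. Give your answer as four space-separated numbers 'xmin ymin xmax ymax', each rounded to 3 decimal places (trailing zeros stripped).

Answer: 0 0 48 0

Derivation:
Executing turtle program step by step:
Start: pos=(0,0), heading=0, pen down
FD 16: (0,0) -> (16,0) [heading=0, draw]
FD 13: (16,0) -> (29,0) [heading=0, draw]
FD 19: (29,0) -> (48,0) [heading=0, draw]
LT 180: heading 0 -> 180
Final: pos=(48,0), heading=180, 3 segment(s) drawn

Segment endpoints: x in {0, 16, 29, 48}, y in {0}
xmin=0, ymin=0, xmax=48, ymax=0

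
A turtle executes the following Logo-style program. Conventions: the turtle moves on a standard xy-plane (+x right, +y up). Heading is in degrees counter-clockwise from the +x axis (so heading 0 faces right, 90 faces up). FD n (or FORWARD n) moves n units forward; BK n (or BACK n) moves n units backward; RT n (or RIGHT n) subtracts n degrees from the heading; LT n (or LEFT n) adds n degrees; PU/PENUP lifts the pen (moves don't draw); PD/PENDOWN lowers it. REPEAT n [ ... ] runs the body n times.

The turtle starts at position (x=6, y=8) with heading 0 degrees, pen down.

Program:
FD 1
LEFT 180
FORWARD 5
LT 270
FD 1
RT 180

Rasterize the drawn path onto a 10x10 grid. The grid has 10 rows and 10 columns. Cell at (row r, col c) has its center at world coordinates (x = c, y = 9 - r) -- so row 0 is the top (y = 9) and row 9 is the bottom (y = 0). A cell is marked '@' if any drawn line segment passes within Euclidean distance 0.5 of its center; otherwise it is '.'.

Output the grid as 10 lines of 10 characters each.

Answer: ..@.......
..@@@@@@..
..........
..........
..........
..........
..........
..........
..........
..........

Derivation:
Segment 0: (6,8) -> (7,8)
Segment 1: (7,8) -> (2,8)
Segment 2: (2,8) -> (2,9)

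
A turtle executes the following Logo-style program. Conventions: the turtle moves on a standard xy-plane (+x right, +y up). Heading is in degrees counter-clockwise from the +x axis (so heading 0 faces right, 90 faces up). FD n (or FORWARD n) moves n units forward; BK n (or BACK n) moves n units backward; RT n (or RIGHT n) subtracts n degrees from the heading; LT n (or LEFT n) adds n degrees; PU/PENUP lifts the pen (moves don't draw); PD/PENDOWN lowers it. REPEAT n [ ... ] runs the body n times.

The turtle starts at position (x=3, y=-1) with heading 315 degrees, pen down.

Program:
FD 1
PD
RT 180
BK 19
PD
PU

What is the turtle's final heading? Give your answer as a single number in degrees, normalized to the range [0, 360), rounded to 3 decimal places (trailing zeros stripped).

Executing turtle program step by step:
Start: pos=(3,-1), heading=315, pen down
FD 1: (3,-1) -> (3.707,-1.707) [heading=315, draw]
PD: pen down
RT 180: heading 315 -> 135
BK 19: (3.707,-1.707) -> (17.142,-15.142) [heading=135, draw]
PD: pen down
PU: pen up
Final: pos=(17.142,-15.142), heading=135, 2 segment(s) drawn

Answer: 135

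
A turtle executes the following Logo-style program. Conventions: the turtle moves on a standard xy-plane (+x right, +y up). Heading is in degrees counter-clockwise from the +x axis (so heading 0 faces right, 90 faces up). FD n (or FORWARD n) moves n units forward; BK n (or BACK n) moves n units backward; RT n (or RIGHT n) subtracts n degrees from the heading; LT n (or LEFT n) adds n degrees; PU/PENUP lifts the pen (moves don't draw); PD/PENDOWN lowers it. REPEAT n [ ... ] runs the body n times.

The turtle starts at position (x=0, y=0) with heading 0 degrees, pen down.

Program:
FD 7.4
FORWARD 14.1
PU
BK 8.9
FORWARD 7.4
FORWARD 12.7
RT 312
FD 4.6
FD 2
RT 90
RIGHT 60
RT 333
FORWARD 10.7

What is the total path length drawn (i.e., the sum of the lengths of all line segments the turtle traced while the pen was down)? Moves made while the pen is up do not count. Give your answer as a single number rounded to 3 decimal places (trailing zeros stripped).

Executing turtle program step by step:
Start: pos=(0,0), heading=0, pen down
FD 7.4: (0,0) -> (7.4,0) [heading=0, draw]
FD 14.1: (7.4,0) -> (21.5,0) [heading=0, draw]
PU: pen up
BK 8.9: (21.5,0) -> (12.6,0) [heading=0, move]
FD 7.4: (12.6,0) -> (20,0) [heading=0, move]
FD 12.7: (20,0) -> (32.7,0) [heading=0, move]
RT 312: heading 0 -> 48
FD 4.6: (32.7,0) -> (35.778,3.418) [heading=48, move]
FD 2: (35.778,3.418) -> (37.116,4.905) [heading=48, move]
RT 90: heading 48 -> 318
RT 60: heading 318 -> 258
RT 333: heading 258 -> 285
FD 10.7: (37.116,4.905) -> (39.886,-5.431) [heading=285, move]
Final: pos=(39.886,-5.431), heading=285, 2 segment(s) drawn

Segment lengths:
  seg 1: (0,0) -> (7.4,0), length = 7.4
  seg 2: (7.4,0) -> (21.5,0), length = 14.1
Total = 21.5

Answer: 21.5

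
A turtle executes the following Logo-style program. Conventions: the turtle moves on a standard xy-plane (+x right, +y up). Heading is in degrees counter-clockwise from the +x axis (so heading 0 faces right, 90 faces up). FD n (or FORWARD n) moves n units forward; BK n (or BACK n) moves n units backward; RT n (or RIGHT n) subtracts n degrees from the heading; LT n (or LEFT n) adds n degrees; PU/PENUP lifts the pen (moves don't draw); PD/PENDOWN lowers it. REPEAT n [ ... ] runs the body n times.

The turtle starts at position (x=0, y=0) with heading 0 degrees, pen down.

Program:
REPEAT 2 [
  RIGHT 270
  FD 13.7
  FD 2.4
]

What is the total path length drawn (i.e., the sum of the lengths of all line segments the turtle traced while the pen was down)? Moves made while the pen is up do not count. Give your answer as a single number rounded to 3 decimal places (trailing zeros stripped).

Executing turtle program step by step:
Start: pos=(0,0), heading=0, pen down
REPEAT 2 [
  -- iteration 1/2 --
  RT 270: heading 0 -> 90
  FD 13.7: (0,0) -> (0,13.7) [heading=90, draw]
  FD 2.4: (0,13.7) -> (0,16.1) [heading=90, draw]
  -- iteration 2/2 --
  RT 270: heading 90 -> 180
  FD 13.7: (0,16.1) -> (-13.7,16.1) [heading=180, draw]
  FD 2.4: (-13.7,16.1) -> (-16.1,16.1) [heading=180, draw]
]
Final: pos=(-16.1,16.1), heading=180, 4 segment(s) drawn

Segment lengths:
  seg 1: (0,0) -> (0,13.7), length = 13.7
  seg 2: (0,13.7) -> (0,16.1), length = 2.4
  seg 3: (0,16.1) -> (-13.7,16.1), length = 13.7
  seg 4: (-13.7,16.1) -> (-16.1,16.1), length = 2.4
Total = 32.2

Answer: 32.2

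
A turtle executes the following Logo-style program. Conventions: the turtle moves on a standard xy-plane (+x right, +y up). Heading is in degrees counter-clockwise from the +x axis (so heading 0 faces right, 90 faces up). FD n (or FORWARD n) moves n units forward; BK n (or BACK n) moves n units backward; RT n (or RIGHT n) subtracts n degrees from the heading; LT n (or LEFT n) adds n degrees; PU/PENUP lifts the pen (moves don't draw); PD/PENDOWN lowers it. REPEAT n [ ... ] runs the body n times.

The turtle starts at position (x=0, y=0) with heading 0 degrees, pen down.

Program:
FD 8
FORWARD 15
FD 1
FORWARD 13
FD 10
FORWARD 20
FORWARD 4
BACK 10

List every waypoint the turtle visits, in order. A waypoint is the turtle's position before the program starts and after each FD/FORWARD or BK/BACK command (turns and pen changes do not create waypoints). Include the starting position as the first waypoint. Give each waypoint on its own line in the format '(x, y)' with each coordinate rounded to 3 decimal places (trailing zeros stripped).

Executing turtle program step by step:
Start: pos=(0,0), heading=0, pen down
FD 8: (0,0) -> (8,0) [heading=0, draw]
FD 15: (8,0) -> (23,0) [heading=0, draw]
FD 1: (23,0) -> (24,0) [heading=0, draw]
FD 13: (24,0) -> (37,0) [heading=0, draw]
FD 10: (37,0) -> (47,0) [heading=0, draw]
FD 20: (47,0) -> (67,0) [heading=0, draw]
FD 4: (67,0) -> (71,0) [heading=0, draw]
BK 10: (71,0) -> (61,0) [heading=0, draw]
Final: pos=(61,0), heading=0, 8 segment(s) drawn
Waypoints (9 total):
(0, 0)
(8, 0)
(23, 0)
(24, 0)
(37, 0)
(47, 0)
(67, 0)
(71, 0)
(61, 0)

Answer: (0, 0)
(8, 0)
(23, 0)
(24, 0)
(37, 0)
(47, 0)
(67, 0)
(71, 0)
(61, 0)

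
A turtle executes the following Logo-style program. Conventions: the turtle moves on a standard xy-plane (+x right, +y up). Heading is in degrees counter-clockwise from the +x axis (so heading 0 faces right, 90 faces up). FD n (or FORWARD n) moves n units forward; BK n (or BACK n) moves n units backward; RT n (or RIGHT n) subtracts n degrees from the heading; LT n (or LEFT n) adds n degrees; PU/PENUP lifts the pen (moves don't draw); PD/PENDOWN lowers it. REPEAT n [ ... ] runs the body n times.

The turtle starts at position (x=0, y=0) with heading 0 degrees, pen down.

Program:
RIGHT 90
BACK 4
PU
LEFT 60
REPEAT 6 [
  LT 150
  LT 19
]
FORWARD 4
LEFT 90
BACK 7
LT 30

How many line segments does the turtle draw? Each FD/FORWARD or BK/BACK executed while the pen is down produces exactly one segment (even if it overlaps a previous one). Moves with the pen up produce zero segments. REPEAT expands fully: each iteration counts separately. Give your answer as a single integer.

Answer: 1

Derivation:
Executing turtle program step by step:
Start: pos=(0,0), heading=0, pen down
RT 90: heading 0 -> 270
BK 4: (0,0) -> (0,4) [heading=270, draw]
PU: pen up
LT 60: heading 270 -> 330
REPEAT 6 [
  -- iteration 1/6 --
  LT 150: heading 330 -> 120
  LT 19: heading 120 -> 139
  -- iteration 2/6 --
  LT 150: heading 139 -> 289
  LT 19: heading 289 -> 308
  -- iteration 3/6 --
  LT 150: heading 308 -> 98
  LT 19: heading 98 -> 117
  -- iteration 4/6 --
  LT 150: heading 117 -> 267
  LT 19: heading 267 -> 286
  -- iteration 5/6 --
  LT 150: heading 286 -> 76
  LT 19: heading 76 -> 95
  -- iteration 6/6 --
  LT 150: heading 95 -> 245
  LT 19: heading 245 -> 264
]
FD 4: (0,4) -> (-0.418,0.022) [heading=264, move]
LT 90: heading 264 -> 354
BK 7: (-0.418,0.022) -> (-7.38,0.754) [heading=354, move]
LT 30: heading 354 -> 24
Final: pos=(-7.38,0.754), heading=24, 1 segment(s) drawn
Segments drawn: 1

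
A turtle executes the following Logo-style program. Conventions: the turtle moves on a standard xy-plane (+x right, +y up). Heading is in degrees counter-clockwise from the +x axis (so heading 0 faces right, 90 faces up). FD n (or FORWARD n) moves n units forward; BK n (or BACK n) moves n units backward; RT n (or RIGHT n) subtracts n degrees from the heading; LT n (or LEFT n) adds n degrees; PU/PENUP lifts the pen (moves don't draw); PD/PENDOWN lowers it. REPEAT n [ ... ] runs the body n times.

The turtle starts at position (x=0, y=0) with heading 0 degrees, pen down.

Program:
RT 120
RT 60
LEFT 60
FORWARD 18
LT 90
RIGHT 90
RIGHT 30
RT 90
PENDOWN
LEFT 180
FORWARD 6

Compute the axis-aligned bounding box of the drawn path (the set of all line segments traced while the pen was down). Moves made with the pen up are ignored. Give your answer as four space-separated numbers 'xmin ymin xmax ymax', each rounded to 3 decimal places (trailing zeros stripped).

Executing turtle program step by step:
Start: pos=(0,0), heading=0, pen down
RT 120: heading 0 -> 240
RT 60: heading 240 -> 180
LT 60: heading 180 -> 240
FD 18: (0,0) -> (-9,-15.588) [heading=240, draw]
LT 90: heading 240 -> 330
RT 90: heading 330 -> 240
RT 30: heading 240 -> 210
RT 90: heading 210 -> 120
PD: pen down
LT 180: heading 120 -> 300
FD 6: (-9,-15.588) -> (-6,-20.785) [heading=300, draw]
Final: pos=(-6,-20.785), heading=300, 2 segment(s) drawn

Segment endpoints: x in {-9, -6, 0}, y in {-20.785, -15.588, 0}
xmin=-9, ymin=-20.785, xmax=0, ymax=0

Answer: -9 -20.785 0 0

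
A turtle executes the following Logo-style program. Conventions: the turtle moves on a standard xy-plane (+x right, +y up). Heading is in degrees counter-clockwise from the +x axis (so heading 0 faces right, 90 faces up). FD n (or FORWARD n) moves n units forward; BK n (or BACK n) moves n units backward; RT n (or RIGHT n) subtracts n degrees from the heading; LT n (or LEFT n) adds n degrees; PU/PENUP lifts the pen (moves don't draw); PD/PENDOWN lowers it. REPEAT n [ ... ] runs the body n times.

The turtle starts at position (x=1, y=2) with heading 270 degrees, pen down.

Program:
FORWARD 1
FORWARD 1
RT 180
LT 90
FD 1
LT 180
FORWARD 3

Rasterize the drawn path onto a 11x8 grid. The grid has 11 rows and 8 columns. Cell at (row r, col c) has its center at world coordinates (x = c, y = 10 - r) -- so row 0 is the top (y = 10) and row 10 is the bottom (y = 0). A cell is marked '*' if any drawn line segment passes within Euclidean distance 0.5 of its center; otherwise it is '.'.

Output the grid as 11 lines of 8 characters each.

Segment 0: (1,2) -> (1,1)
Segment 1: (1,1) -> (1,0)
Segment 2: (1,0) -> (-0,0)
Segment 3: (-0,0) -> (3,-0)

Answer: ........
........
........
........
........
........
........
........
.*......
.*......
****....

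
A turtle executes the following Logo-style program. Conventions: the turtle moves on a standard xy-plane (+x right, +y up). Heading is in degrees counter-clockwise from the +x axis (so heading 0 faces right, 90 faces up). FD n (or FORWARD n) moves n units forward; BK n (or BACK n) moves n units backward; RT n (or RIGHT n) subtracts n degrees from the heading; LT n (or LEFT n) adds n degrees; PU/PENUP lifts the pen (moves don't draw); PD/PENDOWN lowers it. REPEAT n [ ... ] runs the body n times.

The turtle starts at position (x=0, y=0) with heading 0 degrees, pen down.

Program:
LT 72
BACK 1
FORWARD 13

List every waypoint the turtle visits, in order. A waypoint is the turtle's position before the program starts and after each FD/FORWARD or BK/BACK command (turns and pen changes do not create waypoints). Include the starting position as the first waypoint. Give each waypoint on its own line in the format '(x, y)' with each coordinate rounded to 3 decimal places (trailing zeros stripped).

Executing turtle program step by step:
Start: pos=(0,0), heading=0, pen down
LT 72: heading 0 -> 72
BK 1: (0,0) -> (-0.309,-0.951) [heading=72, draw]
FD 13: (-0.309,-0.951) -> (3.708,11.413) [heading=72, draw]
Final: pos=(3.708,11.413), heading=72, 2 segment(s) drawn
Waypoints (3 total):
(0, 0)
(-0.309, -0.951)
(3.708, 11.413)

Answer: (0, 0)
(-0.309, -0.951)
(3.708, 11.413)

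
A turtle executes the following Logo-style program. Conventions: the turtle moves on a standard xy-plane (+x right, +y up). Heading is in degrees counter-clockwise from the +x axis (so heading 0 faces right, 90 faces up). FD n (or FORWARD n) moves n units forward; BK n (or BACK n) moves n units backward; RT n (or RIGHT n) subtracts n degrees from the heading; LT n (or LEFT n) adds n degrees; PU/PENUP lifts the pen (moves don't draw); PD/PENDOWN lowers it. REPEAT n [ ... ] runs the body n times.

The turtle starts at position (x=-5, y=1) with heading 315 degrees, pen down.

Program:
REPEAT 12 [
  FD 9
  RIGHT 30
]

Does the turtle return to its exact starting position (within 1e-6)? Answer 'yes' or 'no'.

Executing turtle program step by step:
Start: pos=(-5,1), heading=315, pen down
REPEAT 12 [
  -- iteration 1/12 --
  FD 9: (-5,1) -> (1.364,-5.364) [heading=315, draw]
  RT 30: heading 315 -> 285
  -- iteration 2/12 --
  FD 9: (1.364,-5.364) -> (3.693,-14.057) [heading=285, draw]
  RT 30: heading 285 -> 255
  -- iteration 3/12 --
  FD 9: (3.693,-14.057) -> (1.364,-22.751) [heading=255, draw]
  RT 30: heading 255 -> 225
  -- iteration 4/12 --
  FD 9: (1.364,-22.751) -> (-5,-29.115) [heading=225, draw]
  RT 30: heading 225 -> 195
  -- iteration 5/12 --
  FD 9: (-5,-29.115) -> (-13.693,-31.444) [heading=195, draw]
  RT 30: heading 195 -> 165
  -- iteration 6/12 --
  FD 9: (-13.693,-31.444) -> (-22.387,-29.115) [heading=165, draw]
  RT 30: heading 165 -> 135
  -- iteration 7/12 --
  FD 9: (-22.387,-29.115) -> (-28.751,-22.751) [heading=135, draw]
  RT 30: heading 135 -> 105
  -- iteration 8/12 --
  FD 9: (-28.751,-22.751) -> (-31.08,-14.057) [heading=105, draw]
  RT 30: heading 105 -> 75
  -- iteration 9/12 --
  FD 9: (-31.08,-14.057) -> (-28.751,-5.364) [heading=75, draw]
  RT 30: heading 75 -> 45
  -- iteration 10/12 --
  FD 9: (-28.751,-5.364) -> (-22.387,1) [heading=45, draw]
  RT 30: heading 45 -> 15
  -- iteration 11/12 --
  FD 9: (-22.387,1) -> (-13.693,3.329) [heading=15, draw]
  RT 30: heading 15 -> 345
  -- iteration 12/12 --
  FD 9: (-13.693,3.329) -> (-5,1) [heading=345, draw]
  RT 30: heading 345 -> 315
]
Final: pos=(-5,1), heading=315, 12 segment(s) drawn

Start position: (-5, 1)
Final position: (-5, 1)
Distance = 0; < 1e-6 -> CLOSED

Answer: yes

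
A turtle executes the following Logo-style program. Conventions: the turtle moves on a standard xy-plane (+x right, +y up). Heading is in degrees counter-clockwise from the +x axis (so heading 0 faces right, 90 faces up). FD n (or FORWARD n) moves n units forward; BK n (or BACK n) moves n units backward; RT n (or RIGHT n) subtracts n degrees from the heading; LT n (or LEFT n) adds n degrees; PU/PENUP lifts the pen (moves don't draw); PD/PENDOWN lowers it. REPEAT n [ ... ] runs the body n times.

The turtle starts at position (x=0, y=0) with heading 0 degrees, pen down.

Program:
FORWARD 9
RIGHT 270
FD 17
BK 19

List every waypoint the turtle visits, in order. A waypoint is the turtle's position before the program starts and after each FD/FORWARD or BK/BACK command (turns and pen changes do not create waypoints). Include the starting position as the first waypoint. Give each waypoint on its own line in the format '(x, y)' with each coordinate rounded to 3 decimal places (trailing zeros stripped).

Executing turtle program step by step:
Start: pos=(0,0), heading=0, pen down
FD 9: (0,0) -> (9,0) [heading=0, draw]
RT 270: heading 0 -> 90
FD 17: (9,0) -> (9,17) [heading=90, draw]
BK 19: (9,17) -> (9,-2) [heading=90, draw]
Final: pos=(9,-2), heading=90, 3 segment(s) drawn
Waypoints (4 total):
(0, 0)
(9, 0)
(9, 17)
(9, -2)

Answer: (0, 0)
(9, 0)
(9, 17)
(9, -2)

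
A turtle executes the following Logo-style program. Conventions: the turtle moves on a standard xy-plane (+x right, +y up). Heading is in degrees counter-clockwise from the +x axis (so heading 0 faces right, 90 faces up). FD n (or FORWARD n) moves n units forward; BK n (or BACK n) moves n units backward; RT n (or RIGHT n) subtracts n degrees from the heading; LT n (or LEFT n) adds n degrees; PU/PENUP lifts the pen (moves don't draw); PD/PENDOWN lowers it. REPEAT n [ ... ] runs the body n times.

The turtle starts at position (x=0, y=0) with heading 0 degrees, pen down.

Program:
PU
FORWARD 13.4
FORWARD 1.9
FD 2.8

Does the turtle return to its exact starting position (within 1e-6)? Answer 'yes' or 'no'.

Executing turtle program step by step:
Start: pos=(0,0), heading=0, pen down
PU: pen up
FD 13.4: (0,0) -> (13.4,0) [heading=0, move]
FD 1.9: (13.4,0) -> (15.3,0) [heading=0, move]
FD 2.8: (15.3,0) -> (18.1,0) [heading=0, move]
Final: pos=(18.1,0), heading=0, 0 segment(s) drawn

Start position: (0, 0)
Final position: (18.1, 0)
Distance = 18.1; >= 1e-6 -> NOT closed

Answer: no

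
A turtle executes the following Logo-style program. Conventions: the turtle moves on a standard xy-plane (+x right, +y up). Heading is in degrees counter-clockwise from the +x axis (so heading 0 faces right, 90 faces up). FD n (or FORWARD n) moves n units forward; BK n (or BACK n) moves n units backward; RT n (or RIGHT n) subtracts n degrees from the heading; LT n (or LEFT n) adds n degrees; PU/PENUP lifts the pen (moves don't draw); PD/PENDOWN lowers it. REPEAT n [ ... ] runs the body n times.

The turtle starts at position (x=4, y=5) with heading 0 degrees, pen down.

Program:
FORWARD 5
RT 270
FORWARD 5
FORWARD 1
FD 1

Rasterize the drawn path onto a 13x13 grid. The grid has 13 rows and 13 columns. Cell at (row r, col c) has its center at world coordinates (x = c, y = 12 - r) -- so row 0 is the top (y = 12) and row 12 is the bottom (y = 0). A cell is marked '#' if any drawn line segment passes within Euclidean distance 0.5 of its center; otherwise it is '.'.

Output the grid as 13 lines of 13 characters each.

Answer: .........#...
.........#...
.........#...
.........#...
.........#...
.........#...
.........#...
....######...
.............
.............
.............
.............
.............

Derivation:
Segment 0: (4,5) -> (9,5)
Segment 1: (9,5) -> (9,10)
Segment 2: (9,10) -> (9,11)
Segment 3: (9,11) -> (9,12)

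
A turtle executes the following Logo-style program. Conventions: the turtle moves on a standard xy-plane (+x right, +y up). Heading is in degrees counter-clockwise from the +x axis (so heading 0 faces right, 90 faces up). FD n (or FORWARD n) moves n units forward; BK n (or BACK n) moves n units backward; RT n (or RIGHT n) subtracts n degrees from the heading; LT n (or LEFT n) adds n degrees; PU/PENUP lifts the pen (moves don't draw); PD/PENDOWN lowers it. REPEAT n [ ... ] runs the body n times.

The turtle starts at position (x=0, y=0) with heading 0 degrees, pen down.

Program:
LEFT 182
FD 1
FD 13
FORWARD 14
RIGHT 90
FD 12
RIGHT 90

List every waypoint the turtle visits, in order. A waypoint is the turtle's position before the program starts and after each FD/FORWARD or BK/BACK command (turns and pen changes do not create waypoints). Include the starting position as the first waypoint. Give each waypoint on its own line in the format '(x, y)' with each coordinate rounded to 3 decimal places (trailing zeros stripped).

Executing turtle program step by step:
Start: pos=(0,0), heading=0, pen down
LT 182: heading 0 -> 182
FD 1: (0,0) -> (-0.999,-0.035) [heading=182, draw]
FD 13: (-0.999,-0.035) -> (-13.991,-0.489) [heading=182, draw]
FD 14: (-13.991,-0.489) -> (-27.983,-0.977) [heading=182, draw]
RT 90: heading 182 -> 92
FD 12: (-27.983,-0.977) -> (-28.402,11.016) [heading=92, draw]
RT 90: heading 92 -> 2
Final: pos=(-28.402,11.016), heading=2, 4 segment(s) drawn
Waypoints (5 total):
(0, 0)
(-0.999, -0.035)
(-13.991, -0.489)
(-27.983, -0.977)
(-28.402, 11.016)

Answer: (0, 0)
(-0.999, -0.035)
(-13.991, -0.489)
(-27.983, -0.977)
(-28.402, 11.016)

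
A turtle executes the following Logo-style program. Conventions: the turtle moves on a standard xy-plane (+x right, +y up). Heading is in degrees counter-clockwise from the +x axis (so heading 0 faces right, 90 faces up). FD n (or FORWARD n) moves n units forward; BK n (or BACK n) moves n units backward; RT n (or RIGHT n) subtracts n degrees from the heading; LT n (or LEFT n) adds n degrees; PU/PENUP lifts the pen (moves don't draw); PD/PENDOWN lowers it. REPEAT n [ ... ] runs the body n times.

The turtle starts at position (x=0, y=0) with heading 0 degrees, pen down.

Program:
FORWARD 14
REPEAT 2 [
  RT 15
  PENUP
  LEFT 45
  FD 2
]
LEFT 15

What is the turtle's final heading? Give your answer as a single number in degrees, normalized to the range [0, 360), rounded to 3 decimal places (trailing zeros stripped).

Answer: 75

Derivation:
Executing turtle program step by step:
Start: pos=(0,0), heading=0, pen down
FD 14: (0,0) -> (14,0) [heading=0, draw]
REPEAT 2 [
  -- iteration 1/2 --
  RT 15: heading 0 -> 345
  PU: pen up
  LT 45: heading 345 -> 30
  FD 2: (14,0) -> (15.732,1) [heading=30, move]
  -- iteration 2/2 --
  RT 15: heading 30 -> 15
  PU: pen up
  LT 45: heading 15 -> 60
  FD 2: (15.732,1) -> (16.732,2.732) [heading=60, move]
]
LT 15: heading 60 -> 75
Final: pos=(16.732,2.732), heading=75, 1 segment(s) drawn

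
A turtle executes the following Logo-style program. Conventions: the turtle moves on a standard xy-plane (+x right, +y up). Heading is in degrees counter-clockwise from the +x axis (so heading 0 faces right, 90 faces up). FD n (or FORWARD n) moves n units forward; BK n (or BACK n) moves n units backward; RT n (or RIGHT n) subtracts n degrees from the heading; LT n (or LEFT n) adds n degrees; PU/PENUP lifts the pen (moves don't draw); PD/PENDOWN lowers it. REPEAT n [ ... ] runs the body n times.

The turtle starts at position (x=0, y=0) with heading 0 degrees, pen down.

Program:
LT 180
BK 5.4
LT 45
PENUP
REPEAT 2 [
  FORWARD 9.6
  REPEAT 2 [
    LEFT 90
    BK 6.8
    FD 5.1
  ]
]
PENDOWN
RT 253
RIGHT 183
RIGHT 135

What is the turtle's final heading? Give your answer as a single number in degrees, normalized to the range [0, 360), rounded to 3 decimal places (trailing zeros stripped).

Answer: 14

Derivation:
Executing turtle program step by step:
Start: pos=(0,0), heading=0, pen down
LT 180: heading 0 -> 180
BK 5.4: (0,0) -> (5.4,0) [heading=180, draw]
LT 45: heading 180 -> 225
PU: pen up
REPEAT 2 [
  -- iteration 1/2 --
  FD 9.6: (5.4,0) -> (-1.388,-6.788) [heading=225, move]
  REPEAT 2 [
    -- iteration 1/2 --
    LT 90: heading 225 -> 315
    BK 6.8: (-1.388,-6.788) -> (-6.197,-1.98) [heading=315, move]
    FD 5.1: (-6.197,-1.98) -> (-2.59,-5.586) [heading=315, move]
    -- iteration 2/2 --
    LT 90: heading 315 -> 45
    BK 6.8: (-2.59,-5.586) -> (-7.399,-10.394) [heading=45, move]
    FD 5.1: (-7.399,-10.394) -> (-3.792,-6.788) [heading=45, move]
  ]
  -- iteration 2/2 --
  FD 9.6: (-3.792,-6.788) -> (2.996,0) [heading=45, move]
  REPEAT 2 [
    -- iteration 1/2 --
    LT 90: heading 45 -> 135
    BK 6.8: (2.996,0) -> (7.804,-4.808) [heading=135, move]
    FD 5.1: (7.804,-4.808) -> (4.198,-1.202) [heading=135, move]
    -- iteration 2/2 --
    LT 90: heading 135 -> 225
    BK 6.8: (4.198,-1.202) -> (9.006,3.606) [heading=225, move]
    FD 5.1: (9.006,3.606) -> (5.4,0) [heading=225, move]
  ]
]
PD: pen down
RT 253: heading 225 -> 332
RT 183: heading 332 -> 149
RT 135: heading 149 -> 14
Final: pos=(5.4,0), heading=14, 1 segment(s) drawn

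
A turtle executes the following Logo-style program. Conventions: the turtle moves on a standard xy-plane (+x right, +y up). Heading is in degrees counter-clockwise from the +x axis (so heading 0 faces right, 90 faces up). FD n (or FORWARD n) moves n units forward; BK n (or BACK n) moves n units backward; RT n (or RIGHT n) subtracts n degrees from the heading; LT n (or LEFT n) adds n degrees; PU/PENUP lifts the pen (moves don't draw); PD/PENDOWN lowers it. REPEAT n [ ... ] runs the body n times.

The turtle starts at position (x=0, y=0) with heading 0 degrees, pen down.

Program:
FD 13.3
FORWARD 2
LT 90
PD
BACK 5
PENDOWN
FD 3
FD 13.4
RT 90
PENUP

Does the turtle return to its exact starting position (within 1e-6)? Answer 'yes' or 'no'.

Answer: no

Derivation:
Executing turtle program step by step:
Start: pos=(0,0), heading=0, pen down
FD 13.3: (0,0) -> (13.3,0) [heading=0, draw]
FD 2: (13.3,0) -> (15.3,0) [heading=0, draw]
LT 90: heading 0 -> 90
PD: pen down
BK 5: (15.3,0) -> (15.3,-5) [heading=90, draw]
PD: pen down
FD 3: (15.3,-5) -> (15.3,-2) [heading=90, draw]
FD 13.4: (15.3,-2) -> (15.3,11.4) [heading=90, draw]
RT 90: heading 90 -> 0
PU: pen up
Final: pos=(15.3,11.4), heading=0, 5 segment(s) drawn

Start position: (0, 0)
Final position: (15.3, 11.4)
Distance = 19.08; >= 1e-6 -> NOT closed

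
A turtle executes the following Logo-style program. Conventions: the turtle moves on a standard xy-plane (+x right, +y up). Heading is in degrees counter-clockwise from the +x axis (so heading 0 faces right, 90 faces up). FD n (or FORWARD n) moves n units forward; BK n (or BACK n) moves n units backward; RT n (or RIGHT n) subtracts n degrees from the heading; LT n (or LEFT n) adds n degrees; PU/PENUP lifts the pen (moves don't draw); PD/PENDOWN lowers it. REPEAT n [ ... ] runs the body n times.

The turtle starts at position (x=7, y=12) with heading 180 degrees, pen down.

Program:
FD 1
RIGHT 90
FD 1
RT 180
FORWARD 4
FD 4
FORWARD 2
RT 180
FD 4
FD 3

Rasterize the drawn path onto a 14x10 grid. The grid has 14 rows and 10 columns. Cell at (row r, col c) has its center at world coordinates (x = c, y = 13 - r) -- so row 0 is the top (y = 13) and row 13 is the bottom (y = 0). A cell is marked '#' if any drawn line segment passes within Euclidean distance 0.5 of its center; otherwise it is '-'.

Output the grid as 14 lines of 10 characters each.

Answer: ------#---
------##--
------#---
------#---
------#---
------#---
------#---
------#---
------#---
------#---
------#---
----------
----------
----------

Derivation:
Segment 0: (7,12) -> (6,12)
Segment 1: (6,12) -> (6,13)
Segment 2: (6,13) -> (6,9)
Segment 3: (6,9) -> (6,5)
Segment 4: (6,5) -> (6,3)
Segment 5: (6,3) -> (6,7)
Segment 6: (6,7) -> (6,10)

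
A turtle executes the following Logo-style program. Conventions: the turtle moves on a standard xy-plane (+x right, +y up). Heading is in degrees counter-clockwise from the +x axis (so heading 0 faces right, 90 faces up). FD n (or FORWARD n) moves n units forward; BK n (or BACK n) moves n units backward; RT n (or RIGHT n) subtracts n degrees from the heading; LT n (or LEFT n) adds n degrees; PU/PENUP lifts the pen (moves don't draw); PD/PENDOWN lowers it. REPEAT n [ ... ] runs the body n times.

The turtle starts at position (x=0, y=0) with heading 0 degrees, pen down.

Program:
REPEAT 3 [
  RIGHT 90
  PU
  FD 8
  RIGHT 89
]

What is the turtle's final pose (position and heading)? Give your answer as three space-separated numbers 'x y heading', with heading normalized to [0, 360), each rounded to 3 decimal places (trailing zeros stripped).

Answer: 0.14 -7.996 183

Derivation:
Executing turtle program step by step:
Start: pos=(0,0), heading=0, pen down
REPEAT 3 [
  -- iteration 1/3 --
  RT 90: heading 0 -> 270
  PU: pen up
  FD 8: (0,0) -> (0,-8) [heading=270, move]
  RT 89: heading 270 -> 181
  -- iteration 2/3 --
  RT 90: heading 181 -> 91
  PU: pen up
  FD 8: (0,-8) -> (-0.14,-0.001) [heading=91, move]
  RT 89: heading 91 -> 2
  -- iteration 3/3 --
  RT 90: heading 2 -> 272
  PU: pen up
  FD 8: (-0.14,-0.001) -> (0.14,-7.996) [heading=272, move]
  RT 89: heading 272 -> 183
]
Final: pos=(0.14,-7.996), heading=183, 0 segment(s) drawn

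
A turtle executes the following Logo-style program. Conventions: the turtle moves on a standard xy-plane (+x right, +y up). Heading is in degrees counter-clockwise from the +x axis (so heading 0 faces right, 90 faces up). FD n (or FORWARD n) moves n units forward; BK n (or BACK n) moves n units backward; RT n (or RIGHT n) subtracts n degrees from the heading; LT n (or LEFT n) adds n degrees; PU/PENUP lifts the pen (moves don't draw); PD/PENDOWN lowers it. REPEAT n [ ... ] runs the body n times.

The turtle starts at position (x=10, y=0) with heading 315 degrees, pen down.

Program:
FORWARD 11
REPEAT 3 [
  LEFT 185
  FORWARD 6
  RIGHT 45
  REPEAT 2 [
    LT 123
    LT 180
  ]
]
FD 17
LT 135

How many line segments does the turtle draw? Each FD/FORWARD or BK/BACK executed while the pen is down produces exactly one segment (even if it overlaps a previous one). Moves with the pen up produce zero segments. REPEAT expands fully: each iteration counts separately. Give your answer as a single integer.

Answer: 5

Derivation:
Executing turtle program step by step:
Start: pos=(10,0), heading=315, pen down
FD 11: (10,0) -> (17.778,-7.778) [heading=315, draw]
REPEAT 3 [
  -- iteration 1/3 --
  LT 185: heading 315 -> 140
  FD 6: (17.778,-7.778) -> (13.182,-3.921) [heading=140, draw]
  RT 45: heading 140 -> 95
  REPEAT 2 [
    -- iteration 1/2 --
    LT 123: heading 95 -> 218
    LT 180: heading 218 -> 38
    -- iteration 2/2 --
    LT 123: heading 38 -> 161
    LT 180: heading 161 -> 341
  ]
  -- iteration 2/3 --
  LT 185: heading 341 -> 166
  FD 6: (13.182,-3.921) -> (7.36,-2.47) [heading=166, draw]
  RT 45: heading 166 -> 121
  REPEAT 2 [
    -- iteration 1/2 --
    LT 123: heading 121 -> 244
    LT 180: heading 244 -> 64
    -- iteration 2/2 --
    LT 123: heading 64 -> 187
    LT 180: heading 187 -> 7
  ]
  -- iteration 3/3 --
  LT 185: heading 7 -> 192
  FD 6: (7.36,-2.47) -> (1.491,-3.717) [heading=192, draw]
  RT 45: heading 192 -> 147
  REPEAT 2 [
    -- iteration 1/2 --
    LT 123: heading 147 -> 270
    LT 180: heading 270 -> 90
    -- iteration 2/2 --
    LT 123: heading 90 -> 213
    LT 180: heading 213 -> 33
  ]
]
FD 17: (1.491,-3.717) -> (15.749,5.541) [heading=33, draw]
LT 135: heading 33 -> 168
Final: pos=(15.749,5.541), heading=168, 5 segment(s) drawn
Segments drawn: 5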